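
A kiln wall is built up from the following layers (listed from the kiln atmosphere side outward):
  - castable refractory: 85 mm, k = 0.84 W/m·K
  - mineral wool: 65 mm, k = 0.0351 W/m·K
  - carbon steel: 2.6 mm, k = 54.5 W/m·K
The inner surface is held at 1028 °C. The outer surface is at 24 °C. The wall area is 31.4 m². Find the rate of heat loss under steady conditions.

Q ≈ 16100 W

Using the resistance-network approach (series):
R_castable refractory = L/(kA) = 0.085/(0.84×31.4) = 0.003223 K/W
R_mineral wool = L/(kA) = 0.065/(0.0351×31.4) = 0.05898 K/W
R_carbon steel = L/(kA) = 0.0026/(54.5×31.4) = 1.519×10^-6 K/W
R_total = 0.0622 K/W
Q = ΔT / R_total = 1004 / 0.0622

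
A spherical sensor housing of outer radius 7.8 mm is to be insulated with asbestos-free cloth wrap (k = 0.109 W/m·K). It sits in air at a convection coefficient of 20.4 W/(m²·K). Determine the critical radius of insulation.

For a sphere r_cr = 2k/h = 2×0.109/20.4
r_cr = 10.7 mm; since the bare radius (7.8 mm) is below r_cr, adding a thin layer of insulation will *increase* heat loss.

r_cr ≈ 10.7 mm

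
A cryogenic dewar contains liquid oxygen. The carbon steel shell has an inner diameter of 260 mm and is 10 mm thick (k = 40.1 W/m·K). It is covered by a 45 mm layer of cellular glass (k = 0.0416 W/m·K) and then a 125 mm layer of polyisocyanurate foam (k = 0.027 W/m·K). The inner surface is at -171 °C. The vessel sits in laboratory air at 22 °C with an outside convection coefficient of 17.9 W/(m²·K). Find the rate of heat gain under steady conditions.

Each spherical layer contributes R = (1/r_i − 1/r_o)/(4πk):
R_carbon steel shell = (1/0.13 − 1/0.14)/(4π×40.1) = 0.00109 K/W
R_cellular glass = (1/0.14 − 1/0.185)/(4π×0.0416) = 3.324 K/W
R_polyisocyanurate foam = (1/0.185 − 1/0.31)/(4π×0.027) = 6.424 K/W
R_outer film = 1/(h·4πr_o²) = 1/(17.9×4π×0.31²) = 0.04626 K/W
R_total = 9.795 K/W
Q = ΔT/R_total = 193/9.795

Q ≈ 19.7 W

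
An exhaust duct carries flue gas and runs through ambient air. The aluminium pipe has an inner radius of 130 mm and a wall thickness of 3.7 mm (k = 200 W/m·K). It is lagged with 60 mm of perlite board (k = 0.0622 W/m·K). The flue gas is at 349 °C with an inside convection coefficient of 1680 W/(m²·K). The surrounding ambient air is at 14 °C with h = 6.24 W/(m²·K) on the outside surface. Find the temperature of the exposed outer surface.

T ≈ 54.8 °C

Radial resistances (cylindrical: R_cond = ln(r_o/r_i)/(2πkL), R_conv = 1/(h·2πrL)):
R_inner film = 1/(h_i·2πr₁L) = 1/(1680×2π×0.13×1) = 7.287×10^-4 K/W
R_aluminium pipe wall = ln(133.7/130)/(2π×200×1) = 2.233×10^-5 K/W
R_perlite board = ln(193.7/133.7)/(2π×0.0622×1) = 0.9486 K/W
R_outer film = 1/(h_o·2πr_oL) = 1/(6.24×2π×0.1937×1) = 0.1317 K/W
R_total = 1.081 K/W
Q = ΔT/R_total = 335/1.081
Q = 310 W/m
T_interface = T_inner − Q·ΣR(inner→interface) = 349 − 310×0.9493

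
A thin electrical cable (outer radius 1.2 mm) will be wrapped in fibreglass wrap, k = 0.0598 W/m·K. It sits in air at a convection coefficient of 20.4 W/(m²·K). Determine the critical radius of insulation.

For a cylinder r_cr = k/h = 0.0598/20.4
r_cr = 2.93 mm; since the bare radius (1.2 mm) is below r_cr, adding a thin layer of insulation will *increase* heat loss.

r_cr ≈ 2.93 mm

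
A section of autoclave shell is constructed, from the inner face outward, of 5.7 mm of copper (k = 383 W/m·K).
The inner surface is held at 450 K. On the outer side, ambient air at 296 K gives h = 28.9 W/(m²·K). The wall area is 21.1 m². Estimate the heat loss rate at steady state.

Q ≈ 93900 W

Treating each layer as a thermal resistance in series:
R_copper = L/(kA) = 0.0057/(383×21.1) = 7.053×10^-7 K/W
R_outer film = 1/(h_o·A) = 1/(28.9×21.1) = 0.00164 K/W
R_total = 0.001641 K/W
Q = ΔT / R_total = 154 / 0.001641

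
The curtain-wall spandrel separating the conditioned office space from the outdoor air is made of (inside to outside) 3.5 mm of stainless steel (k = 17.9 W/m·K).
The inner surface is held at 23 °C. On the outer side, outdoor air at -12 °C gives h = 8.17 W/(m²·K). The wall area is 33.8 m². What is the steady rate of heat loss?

Q ≈ 9650 W

Thermal resistances in series:
R_stainless steel = L/(kA) = 0.0035/(17.9×33.8) = 5.785×10^-6 K/W
R_outer film = 1/(h_o·A) = 1/(8.17×33.8) = 0.003621 K/W
R_total = 0.003627 K/W
Q = ΔT / R_total = 35 / 0.003627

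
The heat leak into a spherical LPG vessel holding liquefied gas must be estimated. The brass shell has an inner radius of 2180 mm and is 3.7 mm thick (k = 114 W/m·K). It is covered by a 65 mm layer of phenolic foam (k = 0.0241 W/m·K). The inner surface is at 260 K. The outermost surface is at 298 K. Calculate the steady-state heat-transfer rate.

Each spherical layer contributes R = (1/r_i − 1/r_o)/(4πk):
R_brass shell = (1/2.18 − 1/2.1837)/(4π×114) = 5.425×10^-7 K/W
R_phenolic foam = (1/2.1837 − 1/2.2487)/(4π×0.0241) = 0.04371 K/W
R_total = 0.04371 K/W
Q = ΔT/R_total = 38/0.04371

Q ≈ 869 W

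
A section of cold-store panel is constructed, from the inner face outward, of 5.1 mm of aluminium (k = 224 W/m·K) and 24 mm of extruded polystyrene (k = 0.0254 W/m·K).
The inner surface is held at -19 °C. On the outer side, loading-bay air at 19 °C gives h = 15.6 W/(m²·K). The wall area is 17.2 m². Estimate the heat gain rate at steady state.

Q ≈ 648 W

Thermal resistances in series:
R_aluminium = L/(kA) = 0.0051/(224×17.2) = 1.324×10^-6 K/W
R_extruded polystyrene = L/(kA) = 0.024/(0.0254×17.2) = 0.05493 K/W
R_outer film = 1/(h_o·A) = 1/(15.6×17.2) = 0.003727 K/W
R_total = 0.05866 K/W
Q = ΔT / R_total = 38 / 0.05866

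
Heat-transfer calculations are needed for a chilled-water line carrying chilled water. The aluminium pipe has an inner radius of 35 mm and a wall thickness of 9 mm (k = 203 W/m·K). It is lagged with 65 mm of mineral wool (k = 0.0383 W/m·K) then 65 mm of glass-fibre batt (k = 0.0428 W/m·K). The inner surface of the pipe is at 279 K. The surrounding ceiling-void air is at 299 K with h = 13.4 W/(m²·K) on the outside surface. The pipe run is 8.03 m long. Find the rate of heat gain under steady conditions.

Treating each annulus and film as a series resistance:
R_aluminium pipe wall = ln(44/35)/(2π×203×8.03) = 2.234×10^-5 K/W
R_mineral wool = ln(109/44)/(2π×0.0383×8.03) = 0.4694 K/W
R_glass-fibre batt = ln(174/109)/(2π×0.0428×8.03) = 0.2166 K/W
R_outer film = 1/(h_o·2πr_oL) = 1/(13.4×2π×0.174×8.03) = 0.008501 K/W
R_total = 0.6946 K/W
Q = ΔT/R_total = 20/0.6946

Q ≈ 28.8 W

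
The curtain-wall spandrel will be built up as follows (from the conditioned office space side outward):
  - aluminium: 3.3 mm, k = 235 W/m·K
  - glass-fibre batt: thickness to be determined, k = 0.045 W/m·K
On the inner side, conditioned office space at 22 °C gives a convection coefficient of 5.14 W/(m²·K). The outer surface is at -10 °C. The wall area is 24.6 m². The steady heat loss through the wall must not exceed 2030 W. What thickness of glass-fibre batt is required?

Using the resistance-network approach (series):
R_inner film = 1/(h_i·A) = 1/(5.14×24.6) = 0.007909 K/W
R_aluminium = L/(kA) = 0.0033/(235×24.6) = 5.708×10^-7 K/W
Sum of the known resistances R_other = 0.007909 K/W
Required total resistance R_tot = ΔT/Q_allow = 32/2030 = 0.01576 K/W
R_glass-fibre batt = R_tot − R_other = 0.007854 K/W
L = R·k·A = 0.007854×0.045×24.6

L ≈ 8.69 mm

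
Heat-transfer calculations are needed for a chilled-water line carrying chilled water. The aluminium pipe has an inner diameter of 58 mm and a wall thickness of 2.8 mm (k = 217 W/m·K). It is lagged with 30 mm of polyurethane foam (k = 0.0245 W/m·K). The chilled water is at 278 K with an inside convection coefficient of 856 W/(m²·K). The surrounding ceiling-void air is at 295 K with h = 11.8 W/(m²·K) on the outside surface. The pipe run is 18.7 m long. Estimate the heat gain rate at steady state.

Q ≈ 70 W

For a radial system each layer contributes R = ln(r_out/r_in)/(2πkL); films add R = 1/(hA).
R_inner film = 1/(h_i·2πr₁L) = 1/(856×2π×0.029×18.7) = 3.429×10^-4 K/W
R_aluminium pipe wall = ln(31.8/29)/(2π×217×18.7) = 3.615×10^-6 K/W
R_polyurethane foam = ln(61.8/31.8)/(2π×0.0245×18.7) = 0.2308 K/W
R_outer film = 1/(h_o·2πr_oL) = 1/(11.8×2π×0.0618×18.7) = 0.01167 K/W
R_total = 0.2428 K/W
Q = ΔT/R_total = 17/0.2428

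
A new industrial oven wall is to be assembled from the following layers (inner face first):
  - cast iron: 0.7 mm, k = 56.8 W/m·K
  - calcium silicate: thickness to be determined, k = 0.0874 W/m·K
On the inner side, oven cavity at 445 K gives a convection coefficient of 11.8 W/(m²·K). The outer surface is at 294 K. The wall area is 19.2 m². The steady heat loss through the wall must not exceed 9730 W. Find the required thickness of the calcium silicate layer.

Treating each layer as a thermal resistance in series:
R_inner film = 1/(h_i·A) = 1/(11.8×19.2) = 0.004414 K/W
R_cast iron = L/(kA) = 0.0007/(56.8×19.2) = 6.419×10^-7 K/W
Sum of the known resistances R_other = 0.004414 K/W
Required total resistance R_tot = ΔT/Q_allow = 151/9730 = 0.01552 K/W
R_calcium silicate = R_tot − R_other = 0.0111 K/W
L = R·k·A = 0.0111×0.0874×19.2

L ≈ 18.6 mm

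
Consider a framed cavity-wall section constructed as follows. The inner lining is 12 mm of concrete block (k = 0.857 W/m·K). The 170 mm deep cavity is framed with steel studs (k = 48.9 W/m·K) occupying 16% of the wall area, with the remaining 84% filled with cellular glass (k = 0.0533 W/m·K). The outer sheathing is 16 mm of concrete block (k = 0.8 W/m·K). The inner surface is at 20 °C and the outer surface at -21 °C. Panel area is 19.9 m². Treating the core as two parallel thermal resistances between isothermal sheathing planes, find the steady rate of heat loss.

Sheathing layers in series; stud and cavity paths in parallel between them.
R_inner = 0.012/(0.857×19.9) = 7.036×10^-4 K/W
R_stud  = 0.17/(48.9×0.16×19.9) = 0.001092 K/W
R_cav   = 0.17/(0.0533×0.84×19.9) = 0.1908 K/W
1/R_core = 1/R_stud + 1/R_cav → R_core = 0.001086 K/W
R_outer = 0.016/(0.8×19.9) = 0.001005 K/W
R_total = 0.002794 K/W
Q = ΔT/R_total = 41/0.002794

Q ≈ 14700 W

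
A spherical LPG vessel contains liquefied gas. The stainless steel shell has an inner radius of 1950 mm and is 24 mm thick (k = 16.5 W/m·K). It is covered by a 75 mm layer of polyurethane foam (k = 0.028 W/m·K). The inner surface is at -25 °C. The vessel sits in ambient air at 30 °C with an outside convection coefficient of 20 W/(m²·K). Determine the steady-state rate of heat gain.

For a spherical shell R = (1/r₁ − 1/r₂)/(4πk); film R = 1/(h·4πr²). In series:
R_stainless steel shell = (1/1.95 − 1/1.974)/(4π×16.5) = 3.007×10^-5 K/W
R_polyurethane foam = (1/1.974 − 1/2.049)/(4π×0.028) = 0.0527 K/W
R_outer film = 1/(h·4πr_o²) = 1/(20×4π×2.049²) = 9.477×10^-4 K/W
R_total = 0.05368 K/W
Q = ΔT/R_total = 55/0.05368

Q ≈ 1020 W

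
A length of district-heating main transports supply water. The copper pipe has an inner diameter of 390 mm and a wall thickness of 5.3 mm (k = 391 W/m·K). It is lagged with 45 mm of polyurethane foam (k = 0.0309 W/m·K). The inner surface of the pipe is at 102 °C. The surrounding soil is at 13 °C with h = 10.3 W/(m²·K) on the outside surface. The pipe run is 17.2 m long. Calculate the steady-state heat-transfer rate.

Cylindrical conduction, so R = ln(r₂/r₁)/(2πkL) per layer, in series:
R_copper pipe wall = ln(200.3/195)/(2π×391×17.2) = 6.346×10^-7 K/W
R_polyurethane foam = ln(245.3/200.3)/(2π×0.0309×17.2) = 0.06069 K/W
R_outer film = 1/(h_o·2πr_oL) = 1/(10.3×2π×0.2453×17.2) = 0.003662 K/W
R_total = 0.06435 K/W
Q = ΔT/R_total = 89/0.06435

Q ≈ 1380 W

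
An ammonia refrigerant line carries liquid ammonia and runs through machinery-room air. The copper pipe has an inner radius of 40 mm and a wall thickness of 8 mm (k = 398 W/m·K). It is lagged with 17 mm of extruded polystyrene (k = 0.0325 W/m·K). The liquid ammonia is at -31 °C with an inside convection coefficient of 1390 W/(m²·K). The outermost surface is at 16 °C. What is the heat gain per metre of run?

Per-layer cylindrical resistances, series-summed:
R_inner film = 1/(h_i·2πr₁L) = 1/(1390×2π×0.04×1) = 0.002862 K/W
R_copper pipe wall = ln(48/40)/(2π×398×1) = 7.291×10^-5 K/W
R_extruded polystyrene = ln(65/48)/(2π×0.0325×1) = 1.485 K/W
R_total = 1.488 K/W
Q = ΔT/R_total = 47/1.488

q′ ≈ 31.6 W/m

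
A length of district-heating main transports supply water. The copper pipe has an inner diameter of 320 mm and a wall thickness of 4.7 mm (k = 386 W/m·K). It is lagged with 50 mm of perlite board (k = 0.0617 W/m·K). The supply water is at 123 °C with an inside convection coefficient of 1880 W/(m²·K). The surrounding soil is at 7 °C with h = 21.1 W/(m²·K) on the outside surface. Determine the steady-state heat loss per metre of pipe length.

Treating each annulus and film as a series resistance:
R_inner film = 1/(h_i·2πr₁L) = 1/(1880×2π×0.16×1) = 5.291×10^-4 K/W
R_copper pipe wall = ln(164.7/160)/(2π×386×1) = 1.194×10^-5 K/W
R_perlite board = ln(214.7/164.7)/(2π×0.0617×1) = 0.6839 K/W
R_outer film = 1/(h_o·2πr_oL) = 1/(21.1×2π×0.2147×1) = 0.03513 K/W
R_total = 0.7195 K/W
Q = ΔT/R_total = 116/0.7195

q′ ≈ 161 W/m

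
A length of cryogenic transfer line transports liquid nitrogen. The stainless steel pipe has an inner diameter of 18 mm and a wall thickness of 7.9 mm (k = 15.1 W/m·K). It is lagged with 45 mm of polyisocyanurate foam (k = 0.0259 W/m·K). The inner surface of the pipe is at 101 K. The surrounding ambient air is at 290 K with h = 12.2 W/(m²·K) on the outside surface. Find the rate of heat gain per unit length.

Treating each annulus and film as a series resistance:
R_stainless steel pipe wall = ln(16.9/9)/(2π×15.1×1) = 0.006641 K/W
R_polyisocyanurate foam = ln(61.9/16.9)/(2π×0.0259×1) = 7.977 K/W
R_outer film = 1/(h_o·2πr_oL) = 1/(12.2×2π×0.0619×1) = 0.2108 K/W
R_total = 8.195 K/W
Q = ΔT/R_total = 189/8.195

q′ ≈ 23.1 W/m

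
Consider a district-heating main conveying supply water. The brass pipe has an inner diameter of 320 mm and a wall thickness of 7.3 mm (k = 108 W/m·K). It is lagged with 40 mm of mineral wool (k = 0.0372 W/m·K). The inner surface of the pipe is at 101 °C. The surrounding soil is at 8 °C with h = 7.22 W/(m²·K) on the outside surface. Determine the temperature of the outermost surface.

Cylindrical conduction, so R = ln(r₂/r₁)/(2πkL) per layer, in series:
R_brass pipe wall = ln(167.3/160)/(2π×108×1) = 6.575×10^-5 K/W
R_mineral wool = ln(207.3/167.3)/(2π×0.0372×1) = 0.9172 K/W
R_outer film = 1/(h_o·2πr_oL) = 1/(7.22×2π×0.2073×1) = 0.1063 K/W
R_total = 1.024 K/W
Q = ΔT/R_total = 93/1.024
Q = 90.9 W/m
T_interface = T_inner − Q·ΣR(inner→interface) = 101 − 90.9×0.9173

T ≈ 17.7 °C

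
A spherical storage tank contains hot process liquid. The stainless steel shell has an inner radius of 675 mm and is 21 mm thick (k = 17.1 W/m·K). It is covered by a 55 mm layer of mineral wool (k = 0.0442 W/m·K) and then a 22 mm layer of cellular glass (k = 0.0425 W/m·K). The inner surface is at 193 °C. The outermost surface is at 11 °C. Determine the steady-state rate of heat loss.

Q ≈ 698 W

Each spherical layer contributes R = (1/r_i − 1/r_o)/(4πk):
R_stainless steel shell = (1/0.675 − 1/0.696)/(4π×17.1) = 2.08×10^-4 K/W
R_mineral wool = (1/0.696 − 1/0.751)/(4π×0.0442) = 0.1894 K/W
R_cellular glass = (1/0.751 − 1/0.773)/(4π×0.0425) = 0.07096 K/W
R_total = 0.2606 K/W
Q = ΔT/R_total = 182/0.2606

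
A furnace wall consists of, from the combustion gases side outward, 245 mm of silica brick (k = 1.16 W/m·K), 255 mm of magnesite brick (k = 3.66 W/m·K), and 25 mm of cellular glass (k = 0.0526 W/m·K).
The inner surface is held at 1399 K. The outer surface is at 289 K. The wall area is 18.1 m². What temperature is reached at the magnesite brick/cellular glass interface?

T ≈ 987 K

Model the wall as resistances in series:
R_silica brick = L/(kA) = 0.245/(1.16×18.1) = 0.01167 K/W
R_magnesite brick = L/(kA) = 0.255/(3.66×18.1) = 0.003849 K/W
R_cellular glass = L/(kA) = 0.025/(0.0526×18.1) = 0.02626 K/W
R_total = 0.04178 K/W;  Q = ΔT/R_total = 1110/0.04178 = 26570 W
T_interface = T_inner − Q·ΣR(inner→interface) = 1399 − 26600×0.01552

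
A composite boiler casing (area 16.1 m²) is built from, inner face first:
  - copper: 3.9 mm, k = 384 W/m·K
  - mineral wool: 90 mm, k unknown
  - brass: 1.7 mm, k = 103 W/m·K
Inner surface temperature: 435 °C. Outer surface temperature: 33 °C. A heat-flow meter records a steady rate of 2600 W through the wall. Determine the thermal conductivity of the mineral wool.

k ≈ 0.0362 W/(m·K)

Using the resistance-network approach (series):
R_copper = L/(kA) = 0.0039/(384×16.1) = 6.308×10^-7 K/W
R_brass = L/(kA) = 0.0017/(103×16.1) = 1.025×10^-6 K/W
Sum of known resistances R_other = 1.656×10^-6 K/W
Total R = ΔT/Q = 402/2600 = 0.1546 K/W
R_mineral wool = R_total − R_other = 0.1546 K/W
k = L/(R·A) = 0.09/(0.1546×16.1)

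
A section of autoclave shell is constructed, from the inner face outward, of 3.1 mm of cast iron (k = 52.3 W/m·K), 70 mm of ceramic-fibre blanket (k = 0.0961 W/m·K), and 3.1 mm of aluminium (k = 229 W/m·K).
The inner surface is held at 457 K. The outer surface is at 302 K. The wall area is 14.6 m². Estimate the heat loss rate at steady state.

Q ≈ 3110 W

Series thermal resistances:
R_cast iron = L/(kA) = 0.0031/(52.3×14.6) = 4.06×10^-6 K/W
R_ceramic-fibre blanket = L/(kA) = 0.07/(0.0961×14.6) = 0.04989 K/W
R_aluminium = L/(kA) = 0.0031/(229×14.6) = 9.272×10^-7 K/W
R_total = 0.0499 K/W
Q = ΔT / R_total = 155 / 0.0499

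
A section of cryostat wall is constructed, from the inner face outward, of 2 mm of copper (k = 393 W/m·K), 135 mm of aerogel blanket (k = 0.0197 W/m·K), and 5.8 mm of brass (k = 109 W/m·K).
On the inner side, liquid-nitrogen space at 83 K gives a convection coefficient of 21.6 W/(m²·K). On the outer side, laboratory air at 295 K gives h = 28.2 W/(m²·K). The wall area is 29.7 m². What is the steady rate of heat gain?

Q ≈ 908 W

Using the resistance-network approach (series):
R_inner film = 1/(h_i·A) = 1/(21.6×29.7) = 0.001559 K/W
R_copper = L/(kA) = 0.002/(393×29.7) = 1.713×10^-7 K/W
R_aerogel blanket = L/(kA) = 0.135/(0.0197×29.7) = 0.2307 K/W
R_brass = L/(kA) = 0.0058/(109×29.7) = 1.792×10^-6 K/W
R_outer film = 1/(h_o·A) = 1/(28.2×29.7) = 0.001194 K/W
R_total = 0.2335 K/W
Q = ΔT / R_total = 212 / 0.2335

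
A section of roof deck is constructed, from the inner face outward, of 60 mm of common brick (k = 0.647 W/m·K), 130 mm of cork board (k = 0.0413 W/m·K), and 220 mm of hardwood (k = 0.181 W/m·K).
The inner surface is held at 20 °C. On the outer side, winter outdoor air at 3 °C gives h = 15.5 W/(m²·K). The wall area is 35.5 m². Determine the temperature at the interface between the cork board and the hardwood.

T ≈ 7.81 °C

Series thermal resistances:
R_common brick = L/(kA) = 0.06/(0.647×35.5) = 0.002612 K/W
R_cork board = L/(kA) = 0.13/(0.0413×35.5) = 0.08867 K/W
R_hardwood = L/(kA) = 0.22/(0.181×35.5) = 0.03424 K/W
R_outer film = 1/(h_o·A) = 1/(15.5×35.5) = 0.001817 K/W
R_total = 0.1273 K/W;  Q = ΔT/R_total = 17/0.1273 = 133.5 W
T_interface = T_inner − Q·ΣR(inner→interface) = 20 − 134×0.09128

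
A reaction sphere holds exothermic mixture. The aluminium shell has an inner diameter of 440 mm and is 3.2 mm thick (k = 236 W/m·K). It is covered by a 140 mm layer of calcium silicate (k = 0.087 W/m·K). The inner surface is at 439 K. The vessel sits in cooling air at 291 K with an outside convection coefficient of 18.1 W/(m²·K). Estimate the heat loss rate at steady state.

Each spherical layer contributes R = (1/r_i − 1/r_o)/(4πk):
R_aluminium shell = (1/0.22 − 1/0.2232)/(4π×236) = 2.197×10^-5 K/W
R_calcium silicate = (1/0.2232 − 1/0.3632)/(4π×0.087) = 1.58 K/W
R_outer film = 1/(h·4πr_o²) = 1/(18.1×4π×0.3632²) = 0.03333 K/W
R_total = 1.613 K/W
Q = ΔT/R_total = 148/1.613

Q ≈ 91.8 W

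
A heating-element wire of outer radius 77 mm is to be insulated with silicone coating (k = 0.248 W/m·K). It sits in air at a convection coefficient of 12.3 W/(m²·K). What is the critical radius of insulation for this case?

r_cr ≈ 20.2 mm

For a cylinder r_cr = k/h = 0.248/12.3
r_cr = 20.2 mm; since the bare radius (77 mm) is above r_cr, any added insulation will reduce heat loss.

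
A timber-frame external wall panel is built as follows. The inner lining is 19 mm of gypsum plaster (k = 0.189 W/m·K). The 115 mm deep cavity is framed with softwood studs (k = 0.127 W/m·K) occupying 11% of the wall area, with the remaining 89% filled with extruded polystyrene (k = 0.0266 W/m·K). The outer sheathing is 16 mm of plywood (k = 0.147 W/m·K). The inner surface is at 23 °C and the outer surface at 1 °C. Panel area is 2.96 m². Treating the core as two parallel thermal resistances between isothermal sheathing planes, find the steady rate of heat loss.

Q ≈ 19.9 W

Sheathing layers in series; stud and cavity paths in parallel between them.
R_inner = 0.019/(0.189×2.96) = 0.03396 K/W
R_stud  = 0.115/(0.127×0.11×2.96) = 2.781 K/W
R_cav   = 0.115/(0.0266×0.89×2.96) = 1.641 K/W
1/R_core = 1/R_stud + 1/R_cav → R_core = 1.032 K/W
R_outer = 0.016/(0.147×2.96) = 0.03677 K/W
R_total = 1.103 K/W
Q = ΔT/R_total = 22/1.103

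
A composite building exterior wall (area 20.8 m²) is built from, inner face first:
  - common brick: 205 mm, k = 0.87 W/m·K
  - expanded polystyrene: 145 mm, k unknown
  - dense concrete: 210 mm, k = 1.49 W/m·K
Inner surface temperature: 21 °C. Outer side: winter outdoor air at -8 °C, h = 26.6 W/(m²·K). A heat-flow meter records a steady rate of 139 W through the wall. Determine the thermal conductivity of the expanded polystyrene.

k ≈ 0.0369 W/(m·K)

Thermal resistances in series:
R_common brick = L/(kA) = 0.205/(0.87×20.8) = 0.01133 K/W
R_dense concrete = L/(kA) = 0.21/(1.49×20.8) = 0.006776 K/W
R_outer film = 1/(h_o·A) = 1/(26.6×20.8) = 0.001807 K/W
Sum of known resistances R_other = 0.01991 K/W
Total R = ΔT/Q = 29/139 = 0.2086 K/W
R_expanded polystyrene = R_total − R_other = 0.1887 K/W
k = L/(R·A) = 0.145/(0.1887×20.8)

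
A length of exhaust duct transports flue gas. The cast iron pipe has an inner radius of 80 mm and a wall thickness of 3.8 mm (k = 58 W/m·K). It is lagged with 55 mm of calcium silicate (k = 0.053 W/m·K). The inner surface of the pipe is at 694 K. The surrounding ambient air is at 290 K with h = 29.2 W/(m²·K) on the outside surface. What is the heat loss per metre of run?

Radial resistances (cylindrical: R_cond = ln(r_o/r_i)/(2πkL), R_conv = 1/(h·2πrL)):
R_cast iron pipe wall = ln(83.8/80)/(2π×58×1) = 1.273×10^-4 K/W
R_calcium silicate = ln(138.8/83.8)/(2π×0.053×1) = 1.515 K/W
R_outer film = 1/(h_o·2πr_oL) = 1/(29.2×2π×0.1388×1) = 0.03927 K/W
R_total = 1.555 K/W
Q = ΔT/R_total = 404/1.555

q′ ≈ 260 W/m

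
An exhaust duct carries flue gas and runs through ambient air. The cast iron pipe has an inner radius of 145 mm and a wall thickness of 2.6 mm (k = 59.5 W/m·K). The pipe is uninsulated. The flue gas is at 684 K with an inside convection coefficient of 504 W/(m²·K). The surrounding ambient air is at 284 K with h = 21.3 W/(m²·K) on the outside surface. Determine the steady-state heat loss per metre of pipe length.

q′ ≈ 7570 W/m

Cylindrical conduction, so R = ln(r₂/r₁)/(2πkL) per layer, in series:
R_inner film = 1/(h_i·2πr₁L) = 1/(504×2π×0.145×1) = 0.002178 K/W
R_cast iron pipe wall = ln(147.6/145)/(2π×59.5×1) = 4.754×10^-5 K/W
R_outer film = 1/(h_o·2πr_oL) = 1/(21.3×2π×0.1476×1) = 0.05062 K/W
R_total = 0.05285 K/W
Q = ΔT/R_total = 400/0.05285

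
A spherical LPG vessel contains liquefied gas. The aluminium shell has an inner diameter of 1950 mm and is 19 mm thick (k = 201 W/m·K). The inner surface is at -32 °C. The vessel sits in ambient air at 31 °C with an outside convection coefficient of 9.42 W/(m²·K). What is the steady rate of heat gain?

Q ≈ 7360 W

Each spherical layer contributes R = (1/r_i − 1/r_o)/(4πk):
R_aluminium shell = (1/0.975 − 1/0.994)/(4π×201) = 7.762×10^-6 K/W
R_outer film = 1/(h·4πr_o²) = 1/(9.42×4π×0.994²) = 0.00855 K/W
R_total = 0.008558 K/W
Q = ΔT/R_total = 63/0.008558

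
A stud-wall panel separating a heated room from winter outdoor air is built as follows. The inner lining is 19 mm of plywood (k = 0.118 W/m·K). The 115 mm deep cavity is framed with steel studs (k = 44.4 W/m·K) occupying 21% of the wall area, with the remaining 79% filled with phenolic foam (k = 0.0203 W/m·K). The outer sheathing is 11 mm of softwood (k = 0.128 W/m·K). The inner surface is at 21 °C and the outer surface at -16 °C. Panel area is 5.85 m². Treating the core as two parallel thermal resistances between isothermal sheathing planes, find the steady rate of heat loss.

Q ≈ 835 W

Sheathing layers in series; stud and cavity paths in parallel between them.
R_inner = 0.019/(0.118×5.85) = 0.02752 K/W
R_stud  = 0.115/(44.4×0.21×5.85) = 0.002108 K/W
R_cav   = 0.115/(0.0203×0.79×5.85) = 1.226 K/W
1/R_core = 1/R_stud + 1/R_cav → R_core = 0.002105 K/W
R_outer = 0.011/(0.128×5.85) = 0.01469 K/W
R_total = 0.04432 K/W
Q = ΔT/R_total = 37/0.04432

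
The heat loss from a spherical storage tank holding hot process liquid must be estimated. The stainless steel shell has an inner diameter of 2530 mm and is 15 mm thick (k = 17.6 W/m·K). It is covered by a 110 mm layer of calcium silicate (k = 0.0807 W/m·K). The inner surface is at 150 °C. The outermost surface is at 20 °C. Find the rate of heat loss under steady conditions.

For a spherical shell R = (1/r₁ − 1/r₂)/(4πk); film R = 1/(h·4πr²). In series:
R_stainless steel shell = (1/1.265 − 1/1.28)/(4π×17.6) = 4.189×10^-5 K/W
R_calcium silicate = (1/1.28 − 1/1.39)/(4π×0.0807) = 0.06097 K/W
R_total = 0.06101 K/W
Q = ΔT/R_total = 130/0.06101

Q ≈ 2130 W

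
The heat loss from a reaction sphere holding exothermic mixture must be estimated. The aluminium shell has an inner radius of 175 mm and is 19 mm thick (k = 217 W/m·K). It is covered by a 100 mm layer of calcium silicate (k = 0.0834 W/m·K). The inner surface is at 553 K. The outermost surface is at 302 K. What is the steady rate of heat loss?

Spherical conduction: R = (1/r_in − 1/r_out)/(4πk) per layer; series-sum.
R_aluminium shell = (1/0.175 − 1/0.194)/(4π×217) = 2.052×10^-4 K/W
R_calcium silicate = (1/0.194 − 1/0.294)/(4π×0.0834) = 1.673 K/W
R_total = 1.673 K/W
Q = ΔT/R_total = 251/1.673

Q ≈ 150 W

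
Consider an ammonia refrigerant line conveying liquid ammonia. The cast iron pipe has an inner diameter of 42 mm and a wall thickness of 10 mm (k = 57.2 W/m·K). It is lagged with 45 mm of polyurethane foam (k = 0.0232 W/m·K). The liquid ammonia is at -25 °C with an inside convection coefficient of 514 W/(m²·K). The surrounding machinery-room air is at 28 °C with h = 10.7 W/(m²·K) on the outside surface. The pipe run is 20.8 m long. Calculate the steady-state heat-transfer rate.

For a radial system each layer contributes R = ln(r_out/r_in)/(2πkL); films add R = 1/(hA).
R_inner film = 1/(h_i·2πr₁L) = 1/(514×2π×0.021×20.8) = 7.089×10^-4 K/W
R_cast iron pipe wall = ln(31/21)/(2π×57.2×20.8) = 5.21×10^-5 K/W
R_polyurethane foam = ln(76/31)/(2π×0.0232×20.8) = 0.2958 K/W
R_outer film = 1/(h_o·2πr_oL) = 1/(10.7×2π×0.076×20.8) = 0.009409 K/W
R_total = 0.3059 K/W
Q = ΔT/R_total = 53/0.3059

Q ≈ 173 W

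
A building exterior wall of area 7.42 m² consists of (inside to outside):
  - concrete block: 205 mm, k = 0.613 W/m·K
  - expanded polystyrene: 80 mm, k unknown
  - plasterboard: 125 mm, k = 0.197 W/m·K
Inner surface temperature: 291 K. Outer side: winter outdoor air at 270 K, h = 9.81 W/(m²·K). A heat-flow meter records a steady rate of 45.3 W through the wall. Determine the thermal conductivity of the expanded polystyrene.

k ≈ 0.0338 W/(m·K)

Using the resistance-network approach (series):
R_concrete block = L/(kA) = 0.205/(0.613×7.42) = 0.04507 K/W
R_plasterboard = L/(kA) = 0.125/(0.197×7.42) = 0.08551 K/W
R_outer film = 1/(h_o·A) = 1/(9.81×7.42) = 0.01374 K/W
Sum of known resistances R_other = 0.1443 K/W
Total R = ΔT/Q = 21/45.3 = 0.4636 K/W
R_expanded polystyrene = R_total − R_other = 0.3193 K/W
k = L/(R·A) = 0.08/(0.3193×7.42)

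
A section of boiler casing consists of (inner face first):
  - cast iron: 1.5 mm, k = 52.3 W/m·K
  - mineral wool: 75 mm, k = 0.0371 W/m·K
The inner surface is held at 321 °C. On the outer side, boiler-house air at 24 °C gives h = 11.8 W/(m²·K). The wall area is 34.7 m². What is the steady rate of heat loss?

Model the wall as resistances in series:
R_cast iron = L/(kA) = 0.0015/(52.3×34.7) = 8.265×10^-7 K/W
R_mineral wool = L/(kA) = 0.075/(0.0371×34.7) = 0.05826 K/W
R_outer film = 1/(h_o·A) = 1/(11.8×34.7) = 0.002442 K/W
R_total = 0.0607 K/W
Q = ΔT / R_total = 297 / 0.0607

Q ≈ 4890 W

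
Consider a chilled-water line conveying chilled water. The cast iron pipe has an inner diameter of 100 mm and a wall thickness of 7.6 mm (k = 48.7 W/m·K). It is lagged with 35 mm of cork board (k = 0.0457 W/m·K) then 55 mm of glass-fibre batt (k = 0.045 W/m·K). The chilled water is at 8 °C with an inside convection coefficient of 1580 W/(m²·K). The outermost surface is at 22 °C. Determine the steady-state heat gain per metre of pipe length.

q′ ≈ 4.24 W/m

Treating each annulus and film as a series resistance:
R_inner film = 1/(h_i·2πr₁L) = 1/(1580×2π×0.05×1) = 0.002015 K/W
R_cast iron pipe wall = ln(57.6/50)/(2π×48.7×1) = 4.624×10^-4 K/W
R_cork board = ln(92.6/57.6)/(2π×0.0457×1) = 1.653 K/W
R_glass-fibre batt = ln(147.6/92.6)/(2π×0.045×1) = 1.649 K/W
R_total = 3.305 K/W
Q = ΔT/R_total = 14/3.305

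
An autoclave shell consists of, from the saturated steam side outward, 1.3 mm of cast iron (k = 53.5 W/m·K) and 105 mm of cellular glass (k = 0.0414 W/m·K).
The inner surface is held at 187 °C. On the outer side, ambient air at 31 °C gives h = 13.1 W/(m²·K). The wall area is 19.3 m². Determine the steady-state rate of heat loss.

Series thermal resistances:
R_cast iron = L/(kA) = 0.0013/(53.5×19.3) = 1.259×10^-6 K/W
R_cellular glass = L/(kA) = 0.105/(0.0414×19.3) = 0.1314 K/W
R_outer film = 1/(h_o·A) = 1/(13.1×19.3) = 0.003955 K/W
R_total = 0.1354 K/W
Q = ΔT / R_total = 156 / 0.1354

Q ≈ 1150 W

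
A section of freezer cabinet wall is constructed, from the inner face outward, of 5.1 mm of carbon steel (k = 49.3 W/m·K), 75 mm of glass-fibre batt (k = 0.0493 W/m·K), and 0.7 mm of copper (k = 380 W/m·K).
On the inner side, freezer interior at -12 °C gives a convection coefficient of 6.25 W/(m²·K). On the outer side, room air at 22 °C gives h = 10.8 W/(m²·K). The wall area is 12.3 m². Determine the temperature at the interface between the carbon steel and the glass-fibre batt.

T ≈ -8.93 °C

Using the resistance-network approach (series):
R_inner film = 1/(h_i·A) = 1/(6.25×12.3) = 0.01301 K/W
R_carbon steel = L/(kA) = 0.0051/(49.3×12.3) = 8.41×10^-6 K/W
R_glass-fibre batt = L/(kA) = 0.075/(0.0493×12.3) = 0.1237 K/W
R_copper = L/(kA) = 0.0007/(380×12.3) = 1.498×10^-7 K/W
R_outer film = 1/(h_o·A) = 1/(10.8×12.3) = 0.007528 K/W
R_total = 0.1442 K/W;  Q = ΔT/R_total = 34/0.1442 = 235.7 W
T_interface = T_inner + Q·ΣR(inner→interface) = -12 + 236×0.01302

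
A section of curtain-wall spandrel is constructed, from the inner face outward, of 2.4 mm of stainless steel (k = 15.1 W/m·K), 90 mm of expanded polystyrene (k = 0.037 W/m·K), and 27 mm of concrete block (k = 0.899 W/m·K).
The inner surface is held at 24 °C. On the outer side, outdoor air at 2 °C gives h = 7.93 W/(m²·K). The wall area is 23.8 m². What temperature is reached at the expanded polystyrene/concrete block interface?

T ≈ 3.33 °C

Model the wall as resistances in series:
R_stainless steel = L/(kA) = 0.0024/(15.1×23.8) = 6.678×10^-6 K/W
R_expanded polystyrene = L/(kA) = 0.09/(0.037×23.8) = 0.1022 K/W
R_concrete block = L/(kA) = 0.027/(0.899×23.8) = 0.001262 K/W
R_outer film = 1/(h_o·A) = 1/(7.93×23.8) = 0.005298 K/W
R_total = 0.1088 K/W;  Q = ΔT/R_total = 22/0.1088 = 202.3 W
T_interface = T_inner − Q·ΣR(inner→interface) = 24 − 202×0.1022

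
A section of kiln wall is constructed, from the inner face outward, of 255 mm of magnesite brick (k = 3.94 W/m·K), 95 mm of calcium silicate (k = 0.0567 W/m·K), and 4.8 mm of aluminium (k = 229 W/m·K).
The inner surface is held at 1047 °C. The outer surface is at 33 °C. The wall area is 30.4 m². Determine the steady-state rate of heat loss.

Q ≈ 17700 W

Treating each layer as a thermal resistance in series:
R_magnesite brick = L/(kA) = 0.255/(3.94×30.4) = 0.002129 K/W
R_calcium silicate = L/(kA) = 0.095/(0.0567×30.4) = 0.05511 K/W
R_aluminium = L/(kA) = 0.0048/(229×30.4) = 6.895×10^-7 K/W
R_total = 0.05724 K/W
Q = ΔT / R_total = 1014 / 0.05724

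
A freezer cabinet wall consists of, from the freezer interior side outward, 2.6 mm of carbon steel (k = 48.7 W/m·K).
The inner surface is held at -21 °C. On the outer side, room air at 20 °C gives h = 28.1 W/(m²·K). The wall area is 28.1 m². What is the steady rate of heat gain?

Using the resistance-network approach (series):
R_carbon steel = L/(kA) = 0.0026/(48.7×28.1) = 1.9×10^-6 K/W
R_outer film = 1/(h_o·A) = 1/(28.1×28.1) = 0.001266 K/W
R_total = 0.001268 K/W
Q = ΔT / R_total = 41 / 0.001268

Q ≈ 32300 W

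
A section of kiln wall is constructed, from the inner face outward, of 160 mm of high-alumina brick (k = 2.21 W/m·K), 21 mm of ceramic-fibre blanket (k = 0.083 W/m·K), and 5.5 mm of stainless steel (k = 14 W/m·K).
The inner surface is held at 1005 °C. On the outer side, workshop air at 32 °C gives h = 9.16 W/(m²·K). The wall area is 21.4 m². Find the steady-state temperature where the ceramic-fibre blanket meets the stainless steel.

Using the resistance-network approach (series):
R_high-alumina brick = L/(kA) = 0.16/(2.21×21.4) = 0.003383 K/W
R_ceramic-fibre blanket = L/(kA) = 0.021/(0.083×21.4) = 0.01182 K/W
R_stainless steel = L/(kA) = 0.0055/(14×21.4) = 1.836×10^-5 K/W
R_outer film = 1/(h_o·A) = 1/(9.16×21.4) = 0.005101 K/W
R_total = 0.02033 K/W;  Q = ΔT/R_total = 973/0.02033 = 47870 W
T_interface = T_inner − Q·ΣR(inner→interface) = 1005 − 47900×0.01521

T ≈ 277 °C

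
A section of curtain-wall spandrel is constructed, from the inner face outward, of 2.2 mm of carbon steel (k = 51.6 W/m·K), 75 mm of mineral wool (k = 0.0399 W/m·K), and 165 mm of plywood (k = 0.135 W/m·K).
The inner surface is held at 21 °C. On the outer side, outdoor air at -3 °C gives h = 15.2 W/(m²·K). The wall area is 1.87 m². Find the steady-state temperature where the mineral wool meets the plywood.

T ≈ 6.76 °C

Model the wall as resistances in series:
R_carbon steel = L/(kA) = 0.0022/(51.6×1.87) = 2.28×10^-5 K/W
R_mineral wool = L/(kA) = 0.075/(0.0399×1.87) = 1.005 K/W
R_plywood = L/(kA) = 0.165/(0.135×1.87) = 0.6536 K/W
R_outer film = 1/(h_o·A) = 1/(15.2×1.87) = 0.03518 K/W
R_total = 1.694 K/W;  Q = ΔT/R_total = 24/1.694 = 14.17 W
T_interface = T_inner − Q·ΣR(inner→interface) = 21 − 14.2×1.005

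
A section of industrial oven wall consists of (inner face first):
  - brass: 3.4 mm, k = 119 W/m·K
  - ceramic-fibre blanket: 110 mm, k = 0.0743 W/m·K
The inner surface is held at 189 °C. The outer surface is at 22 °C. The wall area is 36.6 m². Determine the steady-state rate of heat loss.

Q ≈ 4130 W

Series thermal resistances:
R_brass = L/(kA) = 0.0034/(119×36.6) = 7.806×10^-7 K/W
R_ceramic-fibre blanket = L/(kA) = 0.11/(0.0743×36.6) = 0.04045 K/W
R_total = 0.04045 K/W
Q = ΔT / R_total = 167 / 0.04045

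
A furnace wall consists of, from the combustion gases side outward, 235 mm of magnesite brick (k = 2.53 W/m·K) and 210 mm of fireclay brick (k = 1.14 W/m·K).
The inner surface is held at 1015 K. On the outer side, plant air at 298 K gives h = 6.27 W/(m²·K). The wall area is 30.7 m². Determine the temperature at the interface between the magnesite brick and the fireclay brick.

T ≈ 862 K

Treating each layer as a thermal resistance in series:
R_magnesite brick = L/(kA) = 0.235/(2.53×30.7) = 0.003026 K/W
R_fireclay brick = L/(kA) = 0.21/(1.14×30.7) = 0.006 K/W
R_outer film = 1/(h_o·A) = 1/(6.27×30.7) = 0.005195 K/W
R_total = 0.01422 K/W;  Q = ΔT/R_total = 717/0.01422 = 50420 W
T_interface = T_inner − Q·ΣR(inner→interface) = 1015 − 50400×0.003026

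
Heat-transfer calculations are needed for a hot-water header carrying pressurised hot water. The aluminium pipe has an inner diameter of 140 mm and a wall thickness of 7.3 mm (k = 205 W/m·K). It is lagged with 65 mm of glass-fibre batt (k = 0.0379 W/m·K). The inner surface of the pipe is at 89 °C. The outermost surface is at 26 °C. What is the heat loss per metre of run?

Per-layer cylindrical resistances, series-summed:
R_aluminium pipe wall = ln(77.3/70)/(2π×205×1) = 7.701×10^-5 K/W
R_glass-fibre batt = ln(142.3/77.3)/(2π×0.0379×1) = 2.563 K/W
R_total = 2.563 K/W
Q = ΔT/R_total = 63/2.563

q′ ≈ 24.6 W/m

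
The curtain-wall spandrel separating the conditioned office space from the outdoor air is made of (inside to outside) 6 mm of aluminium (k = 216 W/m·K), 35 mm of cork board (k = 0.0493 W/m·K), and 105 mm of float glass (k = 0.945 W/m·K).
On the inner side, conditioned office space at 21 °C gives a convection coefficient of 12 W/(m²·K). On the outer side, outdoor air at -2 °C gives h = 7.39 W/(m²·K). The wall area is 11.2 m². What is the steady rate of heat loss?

Q ≈ 248 W

Series thermal resistances:
R_inner film = 1/(h_i·A) = 1/(12×11.2) = 0.00744 K/W
R_aluminium = L/(kA) = 0.006/(216×11.2) = 2.48×10^-6 K/W
R_cork board = L/(kA) = 0.035/(0.0493×11.2) = 0.06339 K/W
R_float glass = L/(kA) = 0.105/(0.945×11.2) = 0.009921 K/W
R_outer film = 1/(h_o·A) = 1/(7.39×11.2) = 0.01208 K/W
R_total = 0.09283 K/W
Q = ΔT / R_total = 23 / 0.09283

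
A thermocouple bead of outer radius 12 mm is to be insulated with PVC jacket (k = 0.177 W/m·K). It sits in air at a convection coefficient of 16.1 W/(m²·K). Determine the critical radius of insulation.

r_cr ≈ 22 mm

For a sphere r_cr = 2k/h = 2×0.177/16.1
r_cr = 22 mm; since the bare radius (12 mm) is below r_cr, adding a thin layer of insulation will *increase* heat loss.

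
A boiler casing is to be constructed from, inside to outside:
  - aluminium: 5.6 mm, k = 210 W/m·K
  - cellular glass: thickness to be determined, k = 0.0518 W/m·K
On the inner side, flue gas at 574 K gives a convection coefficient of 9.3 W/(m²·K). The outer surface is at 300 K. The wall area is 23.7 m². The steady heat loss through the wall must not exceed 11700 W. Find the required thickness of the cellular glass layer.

L ≈ 23.2 mm

Treating each layer as a thermal resistance in series:
R_inner film = 1/(h_i·A) = 1/(9.3×23.7) = 0.004537 K/W
R_aluminium = L/(kA) = 0.0056/(210×23.7) = 1.125×10^-6 K/W
Sum of the known resistances R_other = 0.004538 K/W
Required total resistance R_tot = ΔT/Q_allow = 274/11700 = 0.02342 K/W
R_cellular glass = R_tot − R_other = 0.01888 K/W
L = R·k·A = 0.01888×0.0518×23.7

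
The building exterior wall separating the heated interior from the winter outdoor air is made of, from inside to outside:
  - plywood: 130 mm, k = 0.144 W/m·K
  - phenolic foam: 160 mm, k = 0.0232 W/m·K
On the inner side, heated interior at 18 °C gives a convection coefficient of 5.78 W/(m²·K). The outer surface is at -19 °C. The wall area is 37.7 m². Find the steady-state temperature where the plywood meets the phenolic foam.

Using the resistance-network approach (series):
R_inner film = 1/(h_i·A) = 1/(5.78×37.7) = 0.004589 K/W
R_plywood = L/(kA) = 0.13/(0.144×37.7) = 0.02395 K/W
R_phenolic foam = L/(kA) = 0.16/(0.0232×37.7) = 0.1829 K/W
R_total = 0.2115 K/W;  Q = ΔT/R_total = 37/0.2115 = 175 W
T_interface = T_inner − Q·ΣR(inner→interface) = 18 − 175×0.02854

T ≈ 13 °C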